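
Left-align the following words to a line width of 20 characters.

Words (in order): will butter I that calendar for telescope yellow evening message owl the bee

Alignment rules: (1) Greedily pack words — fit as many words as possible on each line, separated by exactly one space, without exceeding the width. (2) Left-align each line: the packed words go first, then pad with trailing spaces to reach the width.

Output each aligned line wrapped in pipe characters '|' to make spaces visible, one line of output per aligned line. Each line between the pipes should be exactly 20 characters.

Line 1: ['will', 'butter', 'I', 'that'] (min_width=18, slack=2)
Line 2: ['calendar', 'for'] (min_width=12, slack=8)
Line 3: ['telescope', 'yellow'] (min_width=16, slack=4)
Line 4: ['evening', 'message', 'owl'] (min_width=19, slack=1)
Line 5: ['the', 'bee'] (min_width=7, slack=13)

Answer: |will butter I that  |
|calendar for        |
|telescope yellow    |
|evening message owl |
|the bee             |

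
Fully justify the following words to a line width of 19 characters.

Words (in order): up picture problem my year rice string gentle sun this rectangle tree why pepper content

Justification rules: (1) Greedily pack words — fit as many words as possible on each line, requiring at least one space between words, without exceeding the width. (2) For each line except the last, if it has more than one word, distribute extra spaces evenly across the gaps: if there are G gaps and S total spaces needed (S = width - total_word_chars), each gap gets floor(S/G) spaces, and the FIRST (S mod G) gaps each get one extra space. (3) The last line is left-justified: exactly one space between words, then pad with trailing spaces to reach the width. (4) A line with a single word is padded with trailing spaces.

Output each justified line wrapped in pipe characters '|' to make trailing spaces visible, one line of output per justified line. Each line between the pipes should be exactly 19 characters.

Answer: |up  picture problem|
|my year rice string|
|gentle   sun   this|
|rectangle  tree why|
|pepper content     |

Derivation:
Line 1: ['up', 'picture', 'problem'] (min_width=18, slack=1)
Line 2: ['my', 'year', 'rice', 'string'] (min_width=19, slack=0)
Line 3: ['gentle', 'sun', 'this'] (min_width=15, slack=4)
Line 4: ['rectangle', 'tree', 'why'] (min_width=18, slack=1)
Line 5: ['pepper', 'content'] (min_width=14, slack=5)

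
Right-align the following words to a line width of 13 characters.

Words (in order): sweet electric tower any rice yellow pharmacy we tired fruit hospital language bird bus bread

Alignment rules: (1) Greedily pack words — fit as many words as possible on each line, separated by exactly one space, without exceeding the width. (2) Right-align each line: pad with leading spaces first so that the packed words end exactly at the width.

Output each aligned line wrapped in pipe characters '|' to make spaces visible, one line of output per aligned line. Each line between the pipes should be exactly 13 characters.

Line 1: ['sweet'] (min_width=5, slack=8)
Line 2: ['electric'] (min_width=8, slack=5)
Line 3: ['tower', 'any'] (min_width=9, slack=4)
Line 4: ['rice', 'yellow'] (min_width=11, slack=2)
Line 5: ['pharmacy', 'we'] (min_width=11, slack=2)
Line 6: ['tired', 'fruit'] (min_width=11, slack=2)
Line 7: ['hospital'] (min_width=8, slack=5)
Line 8: ['language', 'bird'] (min_width=13, slack=0)
Line 9: ['bus', 'bread'] (min_width=9, slack=4)

Answer: |        sweet|
|     electric|
|    tower any|
|  rice yellow|
|  pharmacy we|
|  tired fruit|
|     hospital|
|language bird|
|    bus bread|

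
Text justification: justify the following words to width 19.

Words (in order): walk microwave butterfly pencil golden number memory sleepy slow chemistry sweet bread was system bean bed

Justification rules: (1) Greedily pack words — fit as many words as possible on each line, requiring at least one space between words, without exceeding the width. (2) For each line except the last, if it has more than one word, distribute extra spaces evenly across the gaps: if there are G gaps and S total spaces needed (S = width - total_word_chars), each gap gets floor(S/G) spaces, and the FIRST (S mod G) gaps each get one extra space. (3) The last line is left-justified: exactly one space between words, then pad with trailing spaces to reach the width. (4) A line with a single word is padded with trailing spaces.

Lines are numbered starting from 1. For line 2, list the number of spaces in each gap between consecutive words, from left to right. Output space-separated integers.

Line 1: ['walk', 'microwave'] (min_width=14, slack=5)
Line 2: ['butterfly', 'pencil'] (min_width=16, slack=3)
Line 3: ['golden', 'number'] (min_width=13, slack=6)
Line 4: ['memory', 'sleepy', 'slow'] (min_width=18, slack=1)
Line 5: ['chemistry', 'sweet'] (min_width=15, slack=4)
Line 6: ['bread', 'was', 'system'] (min_width=16, slack=3)
Line 7: ['bean', 'bed'] (min_width=8, slack=11)

Answer: 4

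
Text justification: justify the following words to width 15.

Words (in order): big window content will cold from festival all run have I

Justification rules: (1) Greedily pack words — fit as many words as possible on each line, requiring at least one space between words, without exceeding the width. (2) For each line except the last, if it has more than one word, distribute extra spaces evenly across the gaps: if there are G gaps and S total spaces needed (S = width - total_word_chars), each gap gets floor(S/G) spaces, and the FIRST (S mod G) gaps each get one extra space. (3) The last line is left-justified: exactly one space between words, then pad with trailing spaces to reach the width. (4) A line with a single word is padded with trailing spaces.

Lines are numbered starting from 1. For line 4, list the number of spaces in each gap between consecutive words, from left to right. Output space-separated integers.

Line 1: ['big', 'window'] (min_width=10, slack=5)
Line 2: ['content', 'will'] (min_width=12, slack=3)
Line 3: ['cold', 'from'] (min_width=9, slack=6)
Line 4: ['festival', 'all'] (min_width=12, slack=3)
Line 5: ['run', 'have', 'I'] (min_width=10, slack=5)

Answer: 4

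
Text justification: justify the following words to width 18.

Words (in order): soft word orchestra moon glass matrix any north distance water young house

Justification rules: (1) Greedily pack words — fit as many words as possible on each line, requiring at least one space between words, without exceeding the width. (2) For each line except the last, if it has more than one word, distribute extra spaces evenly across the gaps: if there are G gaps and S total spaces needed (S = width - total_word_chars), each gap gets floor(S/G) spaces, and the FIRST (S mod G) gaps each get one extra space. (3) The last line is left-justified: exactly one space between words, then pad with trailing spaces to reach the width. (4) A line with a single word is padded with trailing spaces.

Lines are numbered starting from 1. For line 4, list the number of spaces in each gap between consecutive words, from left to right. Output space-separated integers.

Answer: 5

Derivation:
Line 1: ['soft', 'word'] (min_width=9, slack=9)
Line 2: ['orchestra', 'moon'] (min_width=14, slack=4)
Line 3: ['glass', 'matrix', 'any'] (min_width=16, slack=2)
Line 4: ['north', 'distance'] (min_width=14, slack=4)
Line 5: ['water', 'young', 'house'] (min_width=17, slack=1)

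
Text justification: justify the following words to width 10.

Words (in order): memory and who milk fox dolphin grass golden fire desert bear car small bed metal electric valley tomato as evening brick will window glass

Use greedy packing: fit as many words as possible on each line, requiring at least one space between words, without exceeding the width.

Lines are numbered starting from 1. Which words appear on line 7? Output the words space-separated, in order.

Line 1: ['memory', 'and'] (min_width=10, slack=0)
Line 2: ['who', 'milk'] (min_width=8, slack=2)
Line 3: ['fox'] (min_width=3, slack=7)
Line 4: ['dolphin'] (min_width=7, slack=3)
Line 5: ['grass'] (min_width=5, slack=5)
Line 6: ['golden'] (min_width=6, slack=4)
Line 7: ['fire'] (min_width=4, slack=6)
Line 8: ['desert'] (min_width=6, slack=4)
Line 9: ['bear', 'car'] (min_width=8, slack=2)
Line 10: ['small', 'bed'] (min_width=9, slack=1)
Line 11: ['metal'] (min_width=5, slack=5)
Line 12: ['electric'] (min_width=8, slack=2)
Line 13: ['valley'] (min_width=6, slack=4)
Line 14: ['tomato', 'as'] (min_width=9, slack=1)
Line 15: ['evening'] (min_width=7, slack=3)
Line 16: ['brick', 'will'] (min_width=10, slack=0)
Line 17: ['window'] (min_width=6, slack=4)
Line 18: ['glass'] (min_width=5, slack=5)

Answer: fire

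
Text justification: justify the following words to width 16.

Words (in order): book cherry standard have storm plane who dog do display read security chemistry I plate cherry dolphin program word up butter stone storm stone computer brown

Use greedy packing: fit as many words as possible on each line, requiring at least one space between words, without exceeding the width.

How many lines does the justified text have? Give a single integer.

Line 1: ['book', 'cherry'] (min_width=11, slack=5)
Line 2: ['standard', 'have'] (min_width=13, slack=3)
Line 3: ['storm', 'plane', 'who'] (min_width=15, slack=1)
Line 4: ['dog', 'do', 'display'] (min_width=14, slack=2)
Line 5: ['read', 'security'] (min_width=13, slack=3)
Line 6: ['chemistry', 'I'] (min_width=11, slack=5)
Line 7: ['plate', 'cherry'] (min_width=12, slack=4)
Line 8: ['dolphin', 'program'] (min_width=15, slack=1)
Line 9: ['word', 'up', 'butter'] (min_width=14, slack=2)
Line 10: ['stone', 'storm'] (min_width=11, slack=5)
Line 11: ['stone', 'computer'] (min_width=14, slack=2)
Line 12: ['brown'] (min_width=5, slack=11)
Total lines: 12

Answer: 12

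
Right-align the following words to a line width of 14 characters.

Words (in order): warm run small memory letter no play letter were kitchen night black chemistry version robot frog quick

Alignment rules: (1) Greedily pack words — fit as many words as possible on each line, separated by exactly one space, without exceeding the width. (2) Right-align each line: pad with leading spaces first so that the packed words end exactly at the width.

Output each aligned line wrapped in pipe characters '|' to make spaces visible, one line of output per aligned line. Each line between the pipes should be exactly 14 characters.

Line 1: ['warm', 'run', 'small'] (min_width=14, slack=0)
Line 2: ['memory', 'letter'] (min_width=13, slack=1)
Line 3: ['no', 'play', 'letter'] (min_width=14, slack=0)
Line 4: ['were', 'kitchen'] (min_width=12, slack=2)
Line 5: ['night', 'black'] (min_width=11, slack=3)
Line 6: ['chemistry'] (min_width=9, slack=5)
Line 7: ['version', 'robot'] (min_width=13, slack=1)
Line 8: ['frog', 'quick'] (min_width=10, slack=4)

Answer: |warm run small|
| memory letter|
|no play letter|
|  were kitchen|
|   night black|
|     chemistry|
| version robot|
|    frog quick|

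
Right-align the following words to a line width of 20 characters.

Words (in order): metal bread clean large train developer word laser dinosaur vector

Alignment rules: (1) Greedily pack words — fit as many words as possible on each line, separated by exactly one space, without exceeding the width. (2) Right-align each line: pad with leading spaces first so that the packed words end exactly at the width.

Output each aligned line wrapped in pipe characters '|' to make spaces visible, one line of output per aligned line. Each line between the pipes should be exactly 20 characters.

Answer: |   metal bread clean|
|         large train|
|developer word laser|
|     dinosaur vector|

Derivation:
Line 1: ['metal', 'bread', 'clean'] (min_width=17, slack=3)
Line 2: ['large', 'train'] (min_width=11, slack=9)
Line 3: ['developer', 'word', 'laser'] (min_width=20, slack=0)
Line 4: ['dinosaur', 'vector'] (min_width=15, slack=5)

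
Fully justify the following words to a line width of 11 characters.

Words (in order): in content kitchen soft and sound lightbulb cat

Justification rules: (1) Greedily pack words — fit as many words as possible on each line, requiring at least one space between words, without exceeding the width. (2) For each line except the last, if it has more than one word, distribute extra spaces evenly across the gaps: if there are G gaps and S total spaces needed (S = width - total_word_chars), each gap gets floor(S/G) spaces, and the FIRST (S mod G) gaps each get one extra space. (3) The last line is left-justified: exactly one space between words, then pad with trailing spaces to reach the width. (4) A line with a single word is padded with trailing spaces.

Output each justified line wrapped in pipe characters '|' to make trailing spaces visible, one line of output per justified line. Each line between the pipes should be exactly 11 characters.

Line 1: ['in', 'content'] (min_width=10, slack=1)
Line 2: ['kitchen'] (min_width=7, slack=4)
Line 3: ['soft', 'and'] (min_width=8, slack=3)
Line 4: ['sound'] (min_width=5, slack=6)
Line 5: ['lightbulb'] (min_width=9, slack=2)
Line 6: ['cat'] (min_width=3, slack=8)

Answer: |in  content|
|kitchen    |
|soft    and|
|sound      |
|lightbulb  |
|cat        |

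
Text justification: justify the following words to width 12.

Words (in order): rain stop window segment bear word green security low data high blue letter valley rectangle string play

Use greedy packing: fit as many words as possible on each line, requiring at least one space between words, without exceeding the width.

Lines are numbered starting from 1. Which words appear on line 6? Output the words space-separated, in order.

Answer: data high

Derivation:
Line 1: ['rain', 'stop'] (min_width=9, slack=3)
Line 2: ['window'] (min_width=6, slack=6)
Line 3: ['segment', 'bear'] (min_width=12, slack=0)
Line 4: ['word', 'green'] (min_width=10, slack=2)
Line 5: ['security', 'low'] (min_width=12, slack=0)
Line 6: ['data', 'high'] (min_width=9, slack=3)
Line 7: ['blue', 'letter'] (min_width=11, slack=1)
Line 8: ['valley'] (min_width=6, slack=6)
Line 9: ['rectangle'] (min_width=9, slack=3)
Line 10: ['string', 'play'] (min_width=11, slack=1)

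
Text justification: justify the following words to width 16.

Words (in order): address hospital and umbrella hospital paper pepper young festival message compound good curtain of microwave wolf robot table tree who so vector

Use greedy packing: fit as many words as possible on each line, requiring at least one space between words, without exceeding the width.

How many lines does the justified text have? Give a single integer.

Line 1: ['address', 'hospital'] (min_width=16, slack=0)
Line 2: ['and', 'umbrella'] (min_width=12, slack=4)
Line 3: ['hospital', 'paper'] (min_width=14, slack=2)
Line 4: ['pepper', 'young'] (min_width=12, slack=4)
Line 5: ['festival', 'message'] (min_width=16, slack=0)
Line 6: ['compound', 'good'] (min_width=13, slack=3)
Line 7: ['curtain', 'of'] (min_width=10, slack=6)
Line 8: ['microwave', 'wolf'] (min_width=14, slack=2)
Line 9: ['robot', 'table', 'tree'] (min_width=16, slack=0)
Line 10: ['who', 'so', 'vector'] (min_width=13, slack=3)
Total lines: 10

Answer: 10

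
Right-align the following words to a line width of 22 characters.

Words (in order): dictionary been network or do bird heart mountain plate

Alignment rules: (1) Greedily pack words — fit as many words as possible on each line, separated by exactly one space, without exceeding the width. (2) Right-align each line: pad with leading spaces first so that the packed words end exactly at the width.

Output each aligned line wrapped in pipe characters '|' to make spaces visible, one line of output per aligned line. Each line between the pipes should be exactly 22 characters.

Line 1: ['dictionary', 'been'] (min_width=15, slack=7)
Line 2: ['network', 'or', 'do', 'bird'] (min_width=18, slack=4)
Line 3: ['heart', 'mountain', 'plate'] (min_width=20, slack=2)

Answer: |       dictionary been|
|    network or do bird|
|  heart mountain plate|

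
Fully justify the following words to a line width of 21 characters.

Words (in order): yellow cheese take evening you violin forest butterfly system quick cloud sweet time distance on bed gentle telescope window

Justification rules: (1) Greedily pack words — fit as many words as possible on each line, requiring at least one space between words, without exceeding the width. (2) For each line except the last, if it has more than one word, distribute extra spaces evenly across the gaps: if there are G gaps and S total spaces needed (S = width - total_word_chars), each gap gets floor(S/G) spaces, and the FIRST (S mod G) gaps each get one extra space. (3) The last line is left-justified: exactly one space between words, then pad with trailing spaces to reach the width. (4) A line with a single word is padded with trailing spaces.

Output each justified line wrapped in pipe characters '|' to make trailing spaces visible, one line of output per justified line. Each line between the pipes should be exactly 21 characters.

Line 1: ['yellow', 'cheese', 'take'] (min_width=18, slack=3)
Line 2: ['evening', 'you', 'violin'] (min_width=18, slack=3)
Line 3: ['forest', 'butterfly'] (min_width=16, slack=5)
Line 4: ['system', 'quick', 'cloud'] (min_width=18, slack=3)
Line 5: ['sweet', 'time', 'distance'] (min_width=19, slack=2)
Line 6: ['on', 'bed', 'gentle'] (min_width=13, slack=8)
Line 7: ['telescope', 'window'] (min_width=16, slack=5)

Answer: |yellow   cheese  take|
|evening   you  violin|
|forest      butterfly|
|system   quick  cloud|
|sweet  time  distance|
|on     bed     gentle|
|telescope window     |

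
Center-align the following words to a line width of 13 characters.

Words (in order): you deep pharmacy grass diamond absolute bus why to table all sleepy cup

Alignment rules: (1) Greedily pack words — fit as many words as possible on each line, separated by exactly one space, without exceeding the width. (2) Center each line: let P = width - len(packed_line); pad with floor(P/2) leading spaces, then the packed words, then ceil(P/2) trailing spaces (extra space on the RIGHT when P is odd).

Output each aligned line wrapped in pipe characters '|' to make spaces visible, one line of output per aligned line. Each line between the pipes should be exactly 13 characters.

Answer: |  you deep   |
|  pharmacy   |
|grass diamond|
|absolute bus |
|why to table |
| all sleepy  |
|     cup     |

Derivation:
Line 1: ['you', 'deep'] (min_width=8, slack=5)
Line 2: ['pharmacy'] (min_width=8, slack=5)
Line 3: ['grass', 'diamond'] (min_width=13, slack=0)
Line 4: ['absolute', 'bus'] (min_width=12, slack=1)
Line 5: ['why', 'to', 'table'] (min_width=12, slack=1)
Line 6: ['all', 'sleepy'] (min_width=10, slack=3)
Line 7: ['cup'] (min_width=3, slack=10)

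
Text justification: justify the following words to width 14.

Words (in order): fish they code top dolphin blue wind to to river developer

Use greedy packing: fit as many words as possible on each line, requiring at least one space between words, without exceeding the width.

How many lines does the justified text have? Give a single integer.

Answer: 5

Derivation:
Line 1: ['fish', 'they', 'code'] (min_width=14, slack=0)
Line 2: ['top', 'dolphin'] (min_width=11, slack=3)
Line 3: ['blue', 'wind', 'to'] (min_width=12, slack=2)
Line 4: ['to', 'river'] (min_width=8, slack=6)
Line 5: ['developer'] (min_width=9, slack=5)
Total lines: 5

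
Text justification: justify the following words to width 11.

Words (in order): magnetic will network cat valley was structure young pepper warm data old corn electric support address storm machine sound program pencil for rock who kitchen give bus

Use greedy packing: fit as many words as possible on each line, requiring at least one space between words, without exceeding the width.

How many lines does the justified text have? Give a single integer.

Answer: 20

Derivation:
Line 1: ['magnetic'] (min_width=8, slack=3)
Line 2: ['will'] (min_width=4, slack=7)
Line 3: ['network', 'cat'] (min_width=11, slack=0)
Line 4: ['valley', 'was'] (min_width=10, slack=1)
Line 5: ['structure'] (min_width=9, slack=2)
Line 6: ['young'] (min_width=5, slack=6)
Line 7: ['pepper', 'warm'] (min_width=11, slack=0)
Line 8: ['data', 'old'] (min_width=8, slack=3)
Line 9: ['corn'] (min_width=4, slack=7)
Line 10: ['electric'] (min_width=8, slack=3)
Line 11: ['support'] (min_width=7, slack=4)
Line 12: ['address'] (min_width=7, slack=4)
Line 13: ['storm'] (min_width=5, slack=6)
Line 14: ['machine'] (min_width=7, slack=4)
Line 15: ['sound'] (min_width=5, slack=6)
Line 16: ['program'] (min_width=7, slack=4)
Line 17: ['pencil', 'for'] (min_width=10, slack=1)
Line 18: ['rock', 'who'] (min_width=8, slack=3)
Line 19: ['kitchen'] (min_width=7, slack=4)
Line 20: ['give', 'bus'] (min_width=8, slack=3)
Total lines: 20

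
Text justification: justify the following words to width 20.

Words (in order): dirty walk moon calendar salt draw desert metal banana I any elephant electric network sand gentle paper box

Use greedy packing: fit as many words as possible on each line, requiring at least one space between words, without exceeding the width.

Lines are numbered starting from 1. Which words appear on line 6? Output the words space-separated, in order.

Line 1: ['dirty', 'walk', 'moon'] (min_width=15, slack=5)
Line 2: ['calendar', 'salt', 'draw'] (min_width=18, slack=2)
Line 3: ['desert', 'metal', 'banana'] (min_width=19, slack=1)
Line 4: ['I', 'any', 'elephant'] (min_width=14, slack=6)
Line 5: ['electric', 'network'] (min_width=16, slack=4)
Line 6: ['sand', 'gentle', 'paper'] (min_width=17, slack=3)
Line 7: ['box'] (min_width=3, slack=17)

Answer: sand gentle paper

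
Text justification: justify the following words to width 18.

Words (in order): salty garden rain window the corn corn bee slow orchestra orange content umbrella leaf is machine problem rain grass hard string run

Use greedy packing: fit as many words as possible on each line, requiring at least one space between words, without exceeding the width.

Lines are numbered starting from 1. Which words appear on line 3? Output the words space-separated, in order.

Line 1: ['salty', 'garden', 'rain'] (min_width=17, slack=1)
Line 2: ['window', 'the', 'corn'] (min_width=15, slack=3)
Line 3: ['corn', 'bee', 'slow'] (min_width=13, slack=5)
Line 4: ['orchestra', 'orange'] (min_width=16, slack=2)
Line 5: ['content', 'umbrella'] (min_width=16, slack=2)
Line 6: ['leaf', 'is', 'machine'] (min_width=15, slack=3)
Line 7: ['problem', 'rain', 'grass'] (min_width=18, slack=0)
Line 8: ['hard', 'string', 'run'] (min_width=15, slack=3)

Answer: corn bee slow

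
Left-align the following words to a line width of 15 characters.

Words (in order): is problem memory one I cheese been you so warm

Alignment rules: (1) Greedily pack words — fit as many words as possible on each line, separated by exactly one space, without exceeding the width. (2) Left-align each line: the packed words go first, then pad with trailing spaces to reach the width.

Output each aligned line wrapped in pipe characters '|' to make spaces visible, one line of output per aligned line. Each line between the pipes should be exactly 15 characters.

Line 1: ['is', 'problem'] (min_width=10, slack=5)
Line 2: ['memory', 'one', 'I'] (min_width=12, slack=3)
Line 3: ['cheese', 'been', 'you'] (min_width=15, slack=0)
Line 4: ['so', 'warm'] (min_width=7, slack=8)

Answer: |is problem     |
|memory one I   |
|cheese been you|
|so warm        |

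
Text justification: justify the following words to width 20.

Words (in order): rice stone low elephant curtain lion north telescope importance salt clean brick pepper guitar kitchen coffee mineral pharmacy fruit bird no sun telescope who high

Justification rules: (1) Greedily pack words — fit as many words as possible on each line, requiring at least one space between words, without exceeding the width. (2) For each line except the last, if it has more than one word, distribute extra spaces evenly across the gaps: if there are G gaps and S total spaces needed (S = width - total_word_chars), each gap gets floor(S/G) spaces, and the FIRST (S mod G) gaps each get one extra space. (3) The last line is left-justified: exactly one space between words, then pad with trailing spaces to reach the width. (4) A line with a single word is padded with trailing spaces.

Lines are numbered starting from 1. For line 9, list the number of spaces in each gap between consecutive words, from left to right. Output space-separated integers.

Line 1: ['rice', 'stone', 'low'] (min_width=14, slack=6)
Line 2: ['elephant', 'curtain'] (min_width=16, slack=4)
Line 3: ['lion', 'north', 'telescope'] (min_width=20, slack=0)
Line 4: ['importance', 'salt'] (min_width=15, slack=5)
Line 5: ['clean', 'brick', 'pepper'] (min_width=18, slack=2)
Line 6: ['guitar', 'kitchen'] (min_width=14, slack=6)
Line 7: ['coffee', 'mineral'] (min_width=14, slack=6)
Line 8: ['pharmacy', 'fruit', 'bird'] (min_width=19, slack=1)
Line 9: ['no', 'sun', 'telescope', 'who'] (min_width=20, slack=0)
Line 10: ['high'] (min_width=4, slack=16)

Answer: 1 1 1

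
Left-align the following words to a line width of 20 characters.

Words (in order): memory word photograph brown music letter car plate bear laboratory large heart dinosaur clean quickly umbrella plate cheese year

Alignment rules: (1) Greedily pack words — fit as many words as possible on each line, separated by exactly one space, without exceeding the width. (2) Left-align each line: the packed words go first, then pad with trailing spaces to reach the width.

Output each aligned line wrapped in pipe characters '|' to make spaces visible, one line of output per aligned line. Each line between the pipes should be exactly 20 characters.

Line 1: ['memory', 'word'] (min_width=11, slack=9)
Line 2: ['photograph', 'brown'] (min_width=16, slack=4)
Line 3: ['music', 'letter', 'car'] (min_width=16, slack=4)
Line 4: ['plate', 'bear'] (min_width=10, slack=10)
Line 5: ['laboratory', 'large'] (min_width=16, slack=4)
Line 6: ['heart', 'dinosaur', 'clean'] (min_width=20, slack=0)
Line 7: ['quickly', 'umbrella'] (min_width=16, slack=4)
Line 8: ['plate', 'cheese', 'year'] (min_width=17, slack=3)

Answer: |memory word         |
|photograph brown    |
|music letter car    |
|plate bear          |
|laboratory large    |
|heart dinosaur clean|
|quickly umbrella    |
|plate cheese year   |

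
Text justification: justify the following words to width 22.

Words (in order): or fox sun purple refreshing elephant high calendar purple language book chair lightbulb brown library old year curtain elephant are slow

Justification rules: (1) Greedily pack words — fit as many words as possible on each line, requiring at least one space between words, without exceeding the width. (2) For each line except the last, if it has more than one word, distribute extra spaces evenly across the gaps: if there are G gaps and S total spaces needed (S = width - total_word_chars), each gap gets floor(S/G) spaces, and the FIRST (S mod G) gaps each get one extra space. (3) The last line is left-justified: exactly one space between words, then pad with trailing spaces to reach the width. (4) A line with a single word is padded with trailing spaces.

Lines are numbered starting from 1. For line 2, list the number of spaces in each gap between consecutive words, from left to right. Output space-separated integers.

Answer: 4

Derivation:
Line 1: ['or', 'fox', 'sun', 'purple'] (min_width=17, slack=5)
Line 2: ['refreshing', 'elephant'] (min_width=19, slack=3)
Line 3: ['high', 'calendar', 'purple'] (min_width=20, slack=2)
Line 4: ['language', 'book', 'chair'] (min_width=19, slack=3)
Line 5: ['lightbulb', 'brown'] (min_width=15, slack=7)
Line 6: ['library', 'old', 'year'] (min_width=16, slack=6)
Line 7: ['curtain', 'elephant', 'are'] (min_width=20, slack=2)
Line 8: ['slow'] (min_width=4, slack=18)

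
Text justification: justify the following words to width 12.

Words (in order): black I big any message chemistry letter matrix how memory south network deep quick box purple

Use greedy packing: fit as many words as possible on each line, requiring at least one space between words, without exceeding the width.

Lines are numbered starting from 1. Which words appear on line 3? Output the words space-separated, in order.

Answer: chemistry

Derivation:
Line 1: ['black', 'I', 'big'] (min_width=11, slack=1)
Line 2: ['any', 'message'] (min_width=11, slack=1)
Line 3: ['chemistry'] (min_width=9, slack=3)
Line 4: ['letter'] (min_width=6, slack=6)
Line 5: ['matrix', 'how'] (min_width=10, slack=2)
Line 6: ['memory', 'south'] (min_width=12, slack=0)
Line 7: ['network', 'deep'] (min_width=12, slack=0)
Line 8: ['quick', 'box'] (min_width=9, slack=3)
Line 9: ['purple'] (min_width=6, slack=6)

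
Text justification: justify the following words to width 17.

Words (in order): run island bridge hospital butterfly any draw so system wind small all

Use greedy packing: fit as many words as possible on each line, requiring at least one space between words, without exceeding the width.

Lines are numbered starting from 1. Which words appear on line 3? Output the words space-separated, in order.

Answer: butterfly any

Derivation:
Line 1: ['run', 'island', 'bridge'] (min_width=17, slack=0)
Line 2: ['hospital'] (min_width=8, slack=9)
Line 3: ['butterfly', 'any'] (min_width=13, slack=4)
Line 4: ['draw', 'so', 'system'] (min_width=14, slack=3)
Line 5: ['wind', 'small', 'all'] (min_width=14, slack=3)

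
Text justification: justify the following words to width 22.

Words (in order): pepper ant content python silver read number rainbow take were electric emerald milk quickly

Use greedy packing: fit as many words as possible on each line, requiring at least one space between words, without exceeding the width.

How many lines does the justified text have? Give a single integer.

Line 1: ['pepper', 'ant', 'content'] (min_width=18, slack=4)
Line 2: ['python', 'silver', 'read'] (min_width=18, slack=4)
Line 3: ['number', 'rainbow', 'take'] (min_width=19, slack=3)
Line 4: ['were', 'electric', 'emerald'] (min_width=21, slack=1)
Line 5: ['milk', 'quickly'] (min_width=12, slack=10)
Total lines: 5

Answer: 5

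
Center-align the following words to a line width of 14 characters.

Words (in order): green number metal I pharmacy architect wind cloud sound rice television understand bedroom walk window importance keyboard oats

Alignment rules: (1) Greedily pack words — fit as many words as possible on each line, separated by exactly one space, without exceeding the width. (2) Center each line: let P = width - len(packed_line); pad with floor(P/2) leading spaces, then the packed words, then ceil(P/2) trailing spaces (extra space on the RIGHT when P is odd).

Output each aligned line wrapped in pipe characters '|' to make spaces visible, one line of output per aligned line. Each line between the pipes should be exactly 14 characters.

Answer: | green number |
|   metal I    |
|   pharmacy   |
|architect wind|
| cloud sound  |
|     rice     |
|  television  |
|  understand  |
| bedroom walk |
|    window    |
|  importance  |
|keyboard oats |

Derivation:
Line 1: ['green', 'number'] (min_width=12, slack=2)
Line 2: ['metal', 'I'] (min_width=7, slack=7)
Line 3: ['pharmacy'] (min_width=8, slack=6)
Line 4: ['architect', 'wind'] (min_width=14, slack=0)
Line 5: ['cloud', 'sound'] (min_width=11, slack=3)
Line 6: ['rice'] (min_width=4, slack=10)
Line 7: ['television'] (min_width=10, slack=4)
Line 8: ['understand'] (min_width=10, slack=4)
Line 9: ['bedroom', 'walk'] (min_width=12, slack=2)
Line 10: ['window'] (min_width=6, slack=8)
Line 11: ['importance'] (min_width=10, slack=4)
Line 12: ['keyboard', 'oats'] (min_width=13, slack=1)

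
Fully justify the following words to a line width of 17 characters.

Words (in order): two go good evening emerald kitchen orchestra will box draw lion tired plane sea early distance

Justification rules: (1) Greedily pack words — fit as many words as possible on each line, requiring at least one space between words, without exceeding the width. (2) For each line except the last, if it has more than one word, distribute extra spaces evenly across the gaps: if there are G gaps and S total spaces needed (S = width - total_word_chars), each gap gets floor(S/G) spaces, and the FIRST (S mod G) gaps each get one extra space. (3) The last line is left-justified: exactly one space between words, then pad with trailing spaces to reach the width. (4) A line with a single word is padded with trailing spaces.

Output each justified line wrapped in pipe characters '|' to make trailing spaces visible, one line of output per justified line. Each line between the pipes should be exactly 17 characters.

Line 1: ['two', 'go', 'good'] (min_width=11, slack=6)
Line 2: ['evening', 'emerald'] (min_width=15, slack=2)
Line 3: ['kitchen', 'orchestra'] (min_width=17, slack=0)
Line 4: ['will', 'box', 'draw'] (min_width=13, slack=4)
Line 5: ['lion', 'tired', 'plane'] (min_width=16, slack=1)
Line 6: ['sea', 'early'] (min_width=9, slack=8)
Line 7: ['distance'] (min_width=8, slack=9)

Answer: |two    go    good|
|evening   emerald|
|kitchen orchestra|
|will   box   draw|
|lion  tired plane|
|sea         early|
|distance         |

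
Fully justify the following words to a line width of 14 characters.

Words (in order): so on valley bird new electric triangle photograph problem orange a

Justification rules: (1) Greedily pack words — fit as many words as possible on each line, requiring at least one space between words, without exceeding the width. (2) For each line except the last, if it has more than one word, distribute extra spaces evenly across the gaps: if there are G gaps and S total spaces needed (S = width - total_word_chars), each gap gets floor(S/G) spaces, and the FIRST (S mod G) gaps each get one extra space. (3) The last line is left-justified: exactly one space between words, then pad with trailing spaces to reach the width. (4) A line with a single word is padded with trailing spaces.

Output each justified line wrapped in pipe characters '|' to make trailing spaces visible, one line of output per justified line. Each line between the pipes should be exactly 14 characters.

Answer: |so  on  valley|
|bird       new|
|electric      |
|triangle      |
|photograph    |
|problem orange|
|a             |

Derivation:
Line 1: ['so', 'on', 'valley'] (min_width=12, slack=2)
Line 2: ['bird', 'new'] (min_width=8, slack=6)
Line 3: ['electric'] (min_width=8, slack=6)
Line 4: ['triangle'] (min_width=8, slack=6)
Line 5: ['photograph'] (min_width=10, slack=4)
Line 6: ['problem', 'orange'] (min_width=14, slack=0)
Line 7: ['a'] (min_width=1, slack=13)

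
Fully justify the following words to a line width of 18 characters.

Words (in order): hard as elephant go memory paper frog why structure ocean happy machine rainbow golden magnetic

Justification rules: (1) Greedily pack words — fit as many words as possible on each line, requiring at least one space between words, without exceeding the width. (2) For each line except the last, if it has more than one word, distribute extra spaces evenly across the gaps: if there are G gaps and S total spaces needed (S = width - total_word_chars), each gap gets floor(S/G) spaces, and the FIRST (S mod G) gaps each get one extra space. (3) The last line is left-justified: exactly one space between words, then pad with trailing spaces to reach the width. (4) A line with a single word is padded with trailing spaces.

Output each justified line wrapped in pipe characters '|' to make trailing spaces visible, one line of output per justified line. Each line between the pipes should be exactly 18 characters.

Answer: |hard  as  elephant|
|go   memory  paper|
|frog why structure|
|ocean        happy|
|machine    rainbow|
|golden magnetic   |

Derivation:
Line 1: ['hard', 'as', 'elephant'] (min_width=16, slack=2)
Line 2: ['go', 'memory', 'paper'] (min_width=15, slack=3)
Line 3: ['frog', 'why', 'structure'] (min_width=18, slack=0)
Line 4: ['ocean', 'happy'] (min_width=11, slack=7)
Line 5: ['machine', 'rainbow'] (min_width=15, slack=3)
Line 6: ['golden', 'magnetic'] (min_width=15, slack=3)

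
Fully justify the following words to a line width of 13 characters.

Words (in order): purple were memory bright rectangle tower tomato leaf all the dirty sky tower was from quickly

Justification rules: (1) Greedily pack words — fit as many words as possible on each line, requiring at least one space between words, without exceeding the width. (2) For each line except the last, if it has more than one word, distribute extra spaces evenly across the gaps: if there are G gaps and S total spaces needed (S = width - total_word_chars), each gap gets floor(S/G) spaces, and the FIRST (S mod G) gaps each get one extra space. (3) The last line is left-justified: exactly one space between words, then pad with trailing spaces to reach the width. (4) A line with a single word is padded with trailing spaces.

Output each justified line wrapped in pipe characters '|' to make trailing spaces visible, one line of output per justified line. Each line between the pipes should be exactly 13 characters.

Answer: |purple   were|
|memory bright|
|rectangle    |
|tower  tomato|
|leaf  all the|
|dirty     sky|
|tower     was|
|from quickly |

Derivation:
Line 1: ['purple', 'were'] (min_width=11, slack=2)
Line 2: ['memory', 'bright'] (min_width=13, slack=0)
Line 3: ['rectangle'] (min_width=9, slack=4)
Line 4: ['tower', 'tomato'] (min_width=12, slack=1)
Line 5: ['leaf', 'all', 'the'] (min_width=12, slack=1)
Line 6: ['dirty', 'sky'] (min_width=9, slack=4)
Line 7: ['tower', 'was'] (min_width=9, slack=4)
Line 8: ['from', 'quickly'] (min_width=12, slack=1)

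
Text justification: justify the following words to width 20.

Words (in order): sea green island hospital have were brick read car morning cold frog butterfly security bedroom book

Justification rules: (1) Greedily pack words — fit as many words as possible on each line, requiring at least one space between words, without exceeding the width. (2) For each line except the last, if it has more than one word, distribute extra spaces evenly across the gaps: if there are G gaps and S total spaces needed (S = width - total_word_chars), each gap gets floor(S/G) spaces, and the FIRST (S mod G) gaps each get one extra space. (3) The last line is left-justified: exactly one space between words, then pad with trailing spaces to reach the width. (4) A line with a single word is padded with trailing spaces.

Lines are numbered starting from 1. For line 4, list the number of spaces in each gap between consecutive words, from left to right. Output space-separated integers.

Answer: 3 2

Derivation:
Line 1: ['sea', 'green', 'island'] (min_width=16, slack=4)
Line 2: ['hospital', 'have', 'were'] (min_width=18, slack=2)
Line 3: ['brick', 'read', 'car'] (min_width=14, slack=6)
Line 4: ['morning', 'cold', 'frog'] (min_width=17, slack=3)
Line 5: ['butterfly', 'security'] (min_width=18, slack=2)
Line 6: ['bedroom', 'book'] (min_width=12, slack=8)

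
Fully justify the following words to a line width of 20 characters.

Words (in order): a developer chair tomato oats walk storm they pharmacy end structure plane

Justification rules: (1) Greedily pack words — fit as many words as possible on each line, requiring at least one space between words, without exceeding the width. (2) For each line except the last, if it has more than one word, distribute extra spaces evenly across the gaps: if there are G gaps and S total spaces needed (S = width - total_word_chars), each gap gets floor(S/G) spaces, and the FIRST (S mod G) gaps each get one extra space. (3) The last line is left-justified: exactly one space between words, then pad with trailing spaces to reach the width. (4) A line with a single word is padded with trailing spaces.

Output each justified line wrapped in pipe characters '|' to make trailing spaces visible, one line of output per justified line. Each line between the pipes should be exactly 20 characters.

Answer: |a   developer  chair|
|tomato   oats   walk|
|storm  they pharmacy|
|end structure plane |

Derivation:
Line 1: ['a', 'developer', 'chair'] (min_width=17, slack=3)
Line 2: ['tomato', 'oats', 'walk'] (min_width=16, slack=4)
Line 3: ['storm', 'they', 'pharmacy'] (min_width=19, slack=1)
Line 4: ['end', 'structure', 'plane'] (min_width=19, slack=1)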